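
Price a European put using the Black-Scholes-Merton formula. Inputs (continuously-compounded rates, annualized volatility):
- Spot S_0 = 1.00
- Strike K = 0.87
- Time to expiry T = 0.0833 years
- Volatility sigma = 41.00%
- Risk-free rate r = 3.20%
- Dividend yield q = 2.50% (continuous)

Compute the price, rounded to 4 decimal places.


Answer: Price = 0.0064

Derivation:
d1 = (ln(S/K) + (r - q + 0.5*sigma^2) * T) / (sigma * sqrt(T)) = 1.24095873
d2 = d1 - sigma * sqrt(T) = 1.12262560
exp(-rT) = 0.99733795; exp(-qT) = 0.99791967
P = K * exp(-rT) * N(-d2) - S_0 * exp(-qT) * N(-d1)
N(-d1) = 0.10731050; N(-d2) = 0.13079827
P = 0.8700 * 0.99733795 * 0.13079827 - 1.0000 * 0.99791967 * 0.10731050 = 0.0064


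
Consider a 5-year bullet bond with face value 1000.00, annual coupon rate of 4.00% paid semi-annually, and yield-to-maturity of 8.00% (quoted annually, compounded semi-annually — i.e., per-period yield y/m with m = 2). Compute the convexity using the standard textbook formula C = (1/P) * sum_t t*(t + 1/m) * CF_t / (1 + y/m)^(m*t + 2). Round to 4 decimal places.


Answer: Convexity = 22.3000

Derivation:
Coupon per period c = face * coupon_rate / m = 20.000000
Periods per year m = 2; per-period yield y/m = 0.040000
Number of cashflows N = 10
Cashflows (t years, CF_t, discount factor 1/(1+y/m)^(m*t), PV):
  t = 0.5000: CF_t = 20.000000, DF = 0.961538, PV = 19.230769
  t = 1.0000: CF_t = 20.000000, DF = 0.924556, PV = 18.491124
  t = 1.5000: CF_t = 20.000000, DF = 0.888996, PV = 17.779927
  t = 2.0000: CF_t = 20.000000, DF = 0.854804, PV = 17.096084
  t = 2.5000: CF_t = 20.000000, DF = 0.821927, PV = 16.438542
  t = 3.0000: CF_t = 20.000000, DF = 0.790315, PV = 15.806291
  t = 3.5000: CF_t = 20.000000, DF = 0.759918, PV = 15.198356
  t = 4.0000: CF_t = 20.000000, DF = 0.730690, PV = 14.613804
  t = 4.5000: CF_t = 20.000000, DF = 0.702587, PV = 14.051735
  t = 5.0000: CF_t = 1020.000000, DF = 0.675564, PV = 689.075452
Price P = sum_t PV_t = 837.782084
Convexity numerator sum_t t*(t + 1/m) * CF_t / (1+y/m)^(m*t + 2):
  t = 0.5000: term = 8.889964
  t = 1.0000: term = 25.644126
  t = 1.5000: term = 49.315626
  t = 2.0000: term = 79.031453
  t = 2.5000: term = 113.987672
  t = 3.0000: term = 153.444943
  t = 3.5000: term = 196.724286
  t = 4.0000: term = 243.203101
  t = 4.5000: term = 292.311419
  t = 5.0000: term = 17519.947241
Convexity = (1/P) * sum = 18682.499830 / 837.782084 = 22.299951


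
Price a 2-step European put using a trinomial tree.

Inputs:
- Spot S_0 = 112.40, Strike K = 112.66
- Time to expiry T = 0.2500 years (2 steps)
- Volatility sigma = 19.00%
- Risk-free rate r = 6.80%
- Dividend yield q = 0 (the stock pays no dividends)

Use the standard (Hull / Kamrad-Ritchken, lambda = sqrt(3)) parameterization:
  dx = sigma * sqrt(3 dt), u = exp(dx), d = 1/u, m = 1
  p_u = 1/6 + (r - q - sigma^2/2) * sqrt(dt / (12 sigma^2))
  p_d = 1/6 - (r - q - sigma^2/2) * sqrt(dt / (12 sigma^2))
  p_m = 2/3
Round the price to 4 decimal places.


Answer: Price = V(0,0) = 2.8917

Derivation:
dt = T/N = 0.125000; dx = sigma*sqrt(3*dt) = 0.116351
u = exp(dx) = 1.123390; d = 1/u = 0.890163
p_u = 0.193498, p_m = 0.666667, p_d = 0.139835
Discount per step: exp(-r*dt) = 0.991536
Stock lattice S(k, j) with j the centered position index:
  k=0: S(0,+0) = 112.4000
  k=1: S(1,-1) = 100.0543; S(1,+0) = 112.4000; S(1,+1) = 126.2690
  k=2: S(2,-2) = 89.0646; S(2,-1) = 100.0543; S(2,+0) = 112.4000; S(2,+1) = 126.2690; S(2,+2) = 141.8493
Terminal payoffs V(N, j) = max(K - S_T, 0):
  V(2,-2) = 23.595359; V(2,-1) = 12.605686; V(2,+0) = 0.260000; V(2,+1) = 0.000000; V(2,+2) = 0.000000
Backward induction: V(k, j) = exp(-r*dt) * [p_u * V(k+1, j+1) + p_m * V(k+1, j) + p_d * V(k+1, j-1)]
  V(1,-1) = exp(-r*dt) * [p_u*0.260000 + p_m*12.605686 + p_d*23.595359] = 11.654078
  V(1,+0) = exp(-r*dt) * [p_u*0.000000 + p_m*0.260000 + p_d*12.605686] = 1.919664
  V(1,+1) = exp(-r*dt) * [p_u*0.000000 + p_m*0.000000 + p_d*0.260000] = 0.036049
  V(0,+0) = exp(-r*dt) * [p_u*0.036049 + p_m*1.919664 + p_d*11.654078] = 2.891716


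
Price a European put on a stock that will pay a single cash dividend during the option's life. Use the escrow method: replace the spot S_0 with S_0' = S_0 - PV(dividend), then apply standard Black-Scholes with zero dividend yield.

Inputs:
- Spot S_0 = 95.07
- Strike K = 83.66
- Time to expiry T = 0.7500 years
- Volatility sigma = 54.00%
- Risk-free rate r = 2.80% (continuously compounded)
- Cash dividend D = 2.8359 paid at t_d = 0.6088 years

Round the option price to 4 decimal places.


PV(D) = D * exp(-r * t_d) = 2.8359 * 0.98309807 = 2.78796781
S_0' = S_0 - PV(D) = 95.0700 - 2.78796781 = 92.28203219
d1 = (ln(S_0'/K) + (r + sigma^2/2)*T) / (sigma*sqrt(T)) = 0.48847786
d2 = d1 - sigma*sqrt(T) = 0.02082415
exp(-rT) = 0.97921896
N(-d1) = 0.31260570; N(-d2) = 0.49169297
P = K * exp(-rT) * N(-d2) - S_0' * N(-d1) = 83.6600 * 0.97921896 * 0.49169297 - 92.28203219 * 0.31260570 = 11.4323

Answer: Price = 11.4323


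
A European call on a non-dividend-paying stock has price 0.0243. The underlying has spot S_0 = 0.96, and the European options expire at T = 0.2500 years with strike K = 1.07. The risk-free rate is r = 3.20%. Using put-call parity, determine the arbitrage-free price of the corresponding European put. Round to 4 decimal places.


Answer: Put price = 0.1258

Derivation:
Put-call parity: C - P = S_0 * exp(-qT) - K * exp(-rT).
S_0 * exp(-qT) = 0.9600 * 1.00000000 = 0.96000000
K * exp(-rT) = 1.0700 * 0.99203191 = 1.06147415
P = C - S*exp(-qT) + K*exp(-rT)
P = 0.0243 - 0.96000000 + 1.06147415 = 0.1258


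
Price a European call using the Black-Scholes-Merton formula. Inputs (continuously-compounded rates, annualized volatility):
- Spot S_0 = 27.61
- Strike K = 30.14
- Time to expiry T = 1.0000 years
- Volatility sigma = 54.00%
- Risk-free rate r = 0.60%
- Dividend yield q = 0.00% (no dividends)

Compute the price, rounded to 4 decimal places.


Answer: Price = 5.0199

Derivation:
d1 = (ln(S/K) + (r - q + 0.5*sigma^2) * T) / (sigma * sqrt(T)) = 0.11874969
d2 = d1 - sigma * sqrt(T) = -0.42125031
exp(-rT) = 0.99401796; exp(-qT) = 1.00000000
C = S_0 * exp(-qT) * N(d1) - K * exp(-rT) * N(d2)
N(d1) = 0.54726317; N(d2) = 0.33678616
C = 27.6100 * 1.00000000 * 0.54726317 - 30.1400 * 0.99401796 * 0.33678616 = 5.0199


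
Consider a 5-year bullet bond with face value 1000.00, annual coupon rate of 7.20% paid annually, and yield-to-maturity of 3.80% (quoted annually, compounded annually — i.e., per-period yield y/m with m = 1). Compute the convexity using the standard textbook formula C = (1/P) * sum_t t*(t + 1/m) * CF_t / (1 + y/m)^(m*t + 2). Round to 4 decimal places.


Answer: Convexity = 23.5543

Derivation:
Coupon per period c = face * coupon_rate / m = 72.000000
Periods per year m = 1; per-period yield y/m = 0.038000
Number of cashflows N = 5
Cashflows (t years, CF_t, discount factor 1/(1+y/m)^(m*t), PV):
  t = 1.0000: CF_t = 72.000000, DF = 0.963391, PV = 69.364162
  t = 2.0000: CF_t = 72.000000, DF = 0.928122, PV = 66.824819
  t = 3.0000: CF_t = 72.000000, DF = 0.894145, PV = 64.378438
  t = 4.0000: CF_t = 72.000000, DF = 0.861411, PV = 62.021617
  t = 5.0000: CF_t = 1072.000000, DF = 0.829876, PV = 889.627128
Price P = sum_t PV_t = 1152.216164
Convexity numerator sum_t t*(t + 1/m) * CF_t / (1+y/m)^(m*t + 2):
  t = 1.0000: term = 128.756876
  t = 2.0000: term = 372.129700
  t = 3.0000: term = 717.012909
  t = 4.0000: term = 1151.273136
  t = 5.0000: term = 24770.488162
Convexity = (1/P) * sum = 27139.660784 / 1152.216164 = 23.554314


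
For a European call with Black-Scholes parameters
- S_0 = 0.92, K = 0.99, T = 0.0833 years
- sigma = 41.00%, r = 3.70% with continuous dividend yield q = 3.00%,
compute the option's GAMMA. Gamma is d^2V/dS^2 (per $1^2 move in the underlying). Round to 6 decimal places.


d1 = -0.5556077768; d2 = -0.6739409082
phi(d1) = 0.3418823749; exp(-qT) = 0.9975041199; exp(-rT) = 0.9969226448
Gamma = exp(-qT) * phi(d1) / (S * sigma * sqrt(T)) = 0.9975041199 * 0.3418823749 / (0.9200 * 0.4100 * 0.2886173938) = 3.132544

Answer: Gamma = 3.132544


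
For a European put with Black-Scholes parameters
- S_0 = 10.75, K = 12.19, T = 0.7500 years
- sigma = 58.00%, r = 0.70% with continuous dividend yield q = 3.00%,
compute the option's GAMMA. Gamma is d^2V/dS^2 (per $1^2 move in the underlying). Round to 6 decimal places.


Answer: Gamma = 0.072198

Derivation:
d1 = -0.0334667831; d2 = -0.5357615173
phi(d1) = 0.3987189302; exp(-qT) = 0.9777512372; exp(-rT) = 0.9947637572
Gamma = exp(-qT) * phi(d1) / (S * sigma * sqrt(T)) = 0.9777512372 * 0.3987189302 / (10.7500 * 0.5800 * 0.8660254038) = 0.072198


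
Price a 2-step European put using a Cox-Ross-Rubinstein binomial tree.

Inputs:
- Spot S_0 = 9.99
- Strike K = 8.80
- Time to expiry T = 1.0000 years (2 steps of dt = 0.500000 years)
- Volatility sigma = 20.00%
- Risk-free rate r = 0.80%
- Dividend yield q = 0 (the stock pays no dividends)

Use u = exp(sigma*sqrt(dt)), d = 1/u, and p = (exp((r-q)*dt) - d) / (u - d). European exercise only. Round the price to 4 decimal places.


Answer: Price = V(0,0) = 0.3425

Derivation:
dt = T/N = 0.500000
u = exp(sigma*sqrt(dt)) = 1.151910; d = 1/u = 0.868123
p = (exp((r-q)*dt) - d) / (u - d) = 0.478827
Discount per step: exp(-r*dt) = 0.996008
Stock lattice S(k, i) with i counting down-moves:
  k=0: S(0,0) = 9.9900
  k=1: S(1,0) = 11.5076; S(1,1) = 8.6726
  k=2: S(2,0) = 13.2557; S(2,1) = 9.9900; S(2,2) = 7.5288
Terminal payoffs V(N, i) = max(K - S_T, 0):
  V(2,0) = 0.000000; V(2,1) = 0.000000; V(2,2) = 1.271153
Backward induction: V(k, i) = exp(-r*dt) * [p * V(k+1, i) + (1-p) * V(k+1, i+1)].
  V(1,0) = exp(-r*dt) * [p*0.000000 + (1-p)*0.000000] = 0.000000
  V(1,1) = exp(-r*dt) * [p*0.000000 + (1-p)*1.271153] = 0.659846
  V(0,0) = exp(-r*dt) * [p*0.000000 + (1-p)*0.659846] = 0.342521


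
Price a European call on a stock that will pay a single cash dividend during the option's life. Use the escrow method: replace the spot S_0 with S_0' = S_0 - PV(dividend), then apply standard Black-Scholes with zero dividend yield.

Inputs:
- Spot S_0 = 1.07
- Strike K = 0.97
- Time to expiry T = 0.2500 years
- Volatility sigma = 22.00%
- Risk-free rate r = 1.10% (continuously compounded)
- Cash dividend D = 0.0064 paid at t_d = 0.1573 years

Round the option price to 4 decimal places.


Answer: Price = 0.1083

Derivation:
PV(D) = D * exp(-r * t_d) = 0.0064 * 0.99827120 = 0.00638894
S_0' = S_0 - PV(D) = 1.0700 - 0.00638894 = 1.06361106
d1 = (ln(S_0'/K) + (r + sigma^2/2)*T) / (sigma*sqrt(T)) = 0.91753628
d2 = d1 - sigma*sqrt(T) = 0.80753628
exp(-rT) = 0.99725378
N(d1) = 0.82056915; N(d2) = 0.79032121
C = S_0' * N(d1) - K * exp(-rT) * N(d2) = 1.06361106 * 0.82056915 - 0.9700 * 0.99725378 * 0.79032121 = 0.1083


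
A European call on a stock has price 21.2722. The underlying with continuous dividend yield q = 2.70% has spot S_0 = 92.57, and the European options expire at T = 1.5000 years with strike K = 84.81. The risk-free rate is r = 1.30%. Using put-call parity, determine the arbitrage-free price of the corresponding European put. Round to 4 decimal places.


Put-call parity: C - P = S_0 * exp(-qT) - K * exp(-rT).
S_0 * exp(-qT) = 92.5700 * 0.96030916 = 88.89581936
K * exp(-rT) = 84.8100 * 0.98068890 = 83.17222520
P = C - S*exp(-qT) + K*exp(-rT)
P = 21.2722 - 88.89581936 + 83.17222520 = 15.5486

Answer: Put price = 15.5486


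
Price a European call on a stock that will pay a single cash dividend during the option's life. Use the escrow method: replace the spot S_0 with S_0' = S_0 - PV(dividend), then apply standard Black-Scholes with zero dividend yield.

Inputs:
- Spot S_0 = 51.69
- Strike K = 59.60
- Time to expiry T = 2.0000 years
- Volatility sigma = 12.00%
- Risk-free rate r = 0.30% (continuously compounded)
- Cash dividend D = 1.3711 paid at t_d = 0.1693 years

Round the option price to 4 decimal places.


PV(D) = D * exp(-r * t_d) = 1.3711 * 0.99949223 = 1.37040380
S_0' = S_0 - PV(D) = 51.6900 - 1.37040380 = 50.31959620
d1 = (ln(S_0'/K) + (r + sigma^2/2)*T) / (sigma*sqrt(T)) = -0.87717177
d2 = d1 - sigma*sqrt(T) = -1.04687740
exp(-rT) = 0.99401796
N(d1) = 0.19019667; N(d2) = 0.14757806
C = S_0' * N(d1) - K * exp(-rT) * N(d2) = 50.31959620 * 0.19019667 - 59.6000 * 0.99401796 * 0.14757806 = 0.8276

Answer: Price = 0.8276


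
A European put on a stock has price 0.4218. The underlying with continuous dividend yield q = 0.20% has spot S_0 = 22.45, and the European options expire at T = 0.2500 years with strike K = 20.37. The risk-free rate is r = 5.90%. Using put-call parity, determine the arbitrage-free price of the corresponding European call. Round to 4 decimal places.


Answer: Call price = 2.7888

Derivation:
Put-call parity: C - P = S_0 * exp(-qT) - K * exp(-rT).
S_0 * exp(-qT) = 22.4500 * 0.99950012 = 22.43877781
K * exp(-rT) = 20.3700 * 0.98535825 = 20.07174752
C = P + S*exp(-qT) - K*exp(-rT)
C = 0.4218 + 22.43877781 - 20.07174752 = 2.7888


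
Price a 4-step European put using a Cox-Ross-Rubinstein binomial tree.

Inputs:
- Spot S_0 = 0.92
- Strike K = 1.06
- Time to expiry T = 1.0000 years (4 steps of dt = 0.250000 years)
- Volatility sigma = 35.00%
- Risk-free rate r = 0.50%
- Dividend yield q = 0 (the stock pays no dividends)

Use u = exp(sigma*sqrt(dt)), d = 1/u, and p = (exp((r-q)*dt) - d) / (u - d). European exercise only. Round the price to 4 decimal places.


dt = T/N = 0.250000
u = exp(sigma*sqrt(dt)) = 1.191246; d = 1/u = 0.839457
p = (exp((r-q)*dt) - d) / (u - d) = 0.459917
Discount per step: exp(-r*dt) = 0.998751
Stock lattice S(k, i) with i counting down-moves:
  k=0: S(0,0) = 0.9200
  k=1: S(1,0) = 1.0959; S(1,1) = 0.7723
  k=2: S(2,0) = 1.3055; S(2,1) = 0.9200; S(2,2) = 0.6483
  k=3: S(3,0) = 1.5552; S(3,1) = 1.0959; S(3,2) = 0.7723; S(3,3) = 0.5442
  k=4: S(4,0) = 1.8527; S(4,1) = 1.3055; S(4,2) = 0.9200; S(4,3) = 0.6483; S(4,4) = 0.4569
Terminal payoffs V(N, i) = max(K - S_T, 0):
  V(4,0) = 0.000000; V(4,1) = 0.000000; V(4,2) = 0.140000; V(4,3) = 0.411687; V(4,4) = 0.603142
Backward induction: V(k, i) = exp(-r*dt) * [p * V(k+1, i) + (1-p) * V(k+1, i+1)].
  V(3,0) = exp(-r*dt) * [p*0.000000 + (1-p)*0.000000] = 0.000000
  V(3,1) = exp(-r*dt) * [p*0.000000 + (1-p)*0.140000] = 0.075517
  V(3,2) = exp(-r*dt) * [p*0.140000 + (1-p)*0.411687] = 0.286375
  V(3,3) = exp(-r*dt) * [p*0.411687 + (1-p)*0.603142] = 0.514445
  V(2,0) = exp(-r*dt) * [p*0.000000 + (1-p)*0.075517] = 0.040735
  V(2,1) = exp(-r*dt) * [p*0.075517 + (1-p)*0.286375] = 0.189162
  V(2,2) = exp(-r*dt) * [p*0.286375 + (1-p)*0.514445] = 0.409040
  V(1,0) = exp(-r*dt) * [p*0.040735 + (1-p)*0.189162] = 0.120746
  V(1,1) = exp(-r*dt) * [p*0.189162 + (1-p)*0.409040] = 0.307530
  V(0,0) = exp(-r*dt) * [p*0.120746 + (1-p)*0.307530] = 0.221348

Answer: Price = V(0,0) = 0.2213


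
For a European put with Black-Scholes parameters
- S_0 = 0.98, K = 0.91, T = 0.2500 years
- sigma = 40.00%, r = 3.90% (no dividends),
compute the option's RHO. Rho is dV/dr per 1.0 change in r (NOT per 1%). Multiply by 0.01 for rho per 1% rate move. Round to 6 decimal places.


d1 = 0.5192898608; d2 = 0.3192898608
phi(d1) = 0.3486211373; exp(-qT) = 1.0000000000; exp(-rT) = 0.9902973771
N(-d2) = 0.3747533603
Rho = -K*T*exp(-rT)*N(-d2) = -0.9100 * 0.2500 * 0.9902973771 * 0.3747533603 = -0.084429

Answer: Rho = -0.084429


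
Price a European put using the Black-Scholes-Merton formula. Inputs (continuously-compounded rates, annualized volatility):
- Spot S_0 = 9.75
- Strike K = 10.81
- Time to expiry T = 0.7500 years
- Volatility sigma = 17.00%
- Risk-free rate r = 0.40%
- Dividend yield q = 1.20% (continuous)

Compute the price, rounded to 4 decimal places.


Answer: Price = 1.3146

Derivation:
d1 = (ln(S/K) + (r - q + 0.5*sigma^2) * T) / (sigma * sqrt(T)) = -0.66814265
d2 = d1 - sigma * sqrt(T) = -0.81536697
exp(-rT) = 0.99700450; exp(-qT) = 0.99104038
P = K * exp(-rT) * N(-d2) - S_0 * exp(-qT) * N(-d1)
N(-d1) = 0.74797873; N(-d2) = 0.79256886
P = 10.8100 * 0.99700450 * 0.79256886 - 9.7500 * 0.99104038 * 0.74797873 = 1.3146


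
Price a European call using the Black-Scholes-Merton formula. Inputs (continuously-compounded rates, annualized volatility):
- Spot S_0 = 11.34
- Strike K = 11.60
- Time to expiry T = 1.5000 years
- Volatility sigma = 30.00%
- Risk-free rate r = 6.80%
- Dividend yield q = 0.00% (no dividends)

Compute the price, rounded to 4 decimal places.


d1 = (ln(S/K) + (r - q + 0.5*sigma^2) * T) / (sigma * sqrt(T)) = 0.39962391
d2 = d1 - sigma * sqrt(T) = 0.03220045
exp(-rT) = 0.90302955; exp(-qT) = 1.00000000
C = S_0 * exp(-qT) * N(d1) - K * exp(-rT) * N(d2)
N(d1) = 0.65528323; N(d2) = 0.51284390
C = 11.3400 * 1.00000000 * 0.65528323 - 11.6000 * 0.90302955 * 0.51284390 = 2.0588

Answer: Price = 2.0588


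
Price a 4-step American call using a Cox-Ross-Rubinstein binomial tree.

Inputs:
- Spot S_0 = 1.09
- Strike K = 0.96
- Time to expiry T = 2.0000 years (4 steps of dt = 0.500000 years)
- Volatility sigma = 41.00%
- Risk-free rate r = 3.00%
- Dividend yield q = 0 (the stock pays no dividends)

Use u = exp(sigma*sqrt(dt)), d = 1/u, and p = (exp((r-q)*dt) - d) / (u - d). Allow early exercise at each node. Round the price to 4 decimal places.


dt = T/N = 0.500000
u = exp(sigma*sqrt(dt)) = 1.336312; d = 1/u = 0.748328
p = (exp((r-q)*dt) - d) / (u - d) = 0.453728
Discount per step: exp(-r*dt) = 0.985112
Stock lattice S(k, i) with i counting down-moves:
  k=0: S(0,0) = 1.0900
  k=1: S(1,0) = 1.4566; S(1,1) = 0.8157
  k=2: S(2,0) = 1.9464; S(2,1) = 1.0900; S(2,2) = 0.6104
  k=3: S(3,0) = 2.6011; S(3,1) = 1.4566; S(3,2) = 0.8157; S(3,3) = 0.4568
  k=4: S(4,0) = 3.4758; S(4,1) = 1.9464; S(4,2) = 1.0900; S(4,3) = 0.6104; S(4,4) = 0.3418
Terminal payoffs V(N, i) = max(S_T - K, 0):
  V(4,0) = 2.515828; V(4,1) = 0.986446; V(4,2) = 0.130000; V(4,3) = 0.000000; V(4,4) = 0.000000
Backward induction: V(k, i) = exp(-r*dt) * [p * V(k+1, i) + (1-p) * V(k+1, i+1)]; then take max(V_cont, immediate exercise) for American.
  V(3,0) = exp(-r*dt) * [p*2.515828 + (1-p)*0.986446] = 1.655352; exercise = 1.641060; V(3,0) = max -> 1.655352
  V(3,1) = exp(-r*dt) * [p*0.986446 + (1-p)*0.130000] = 0.510873; exercise = 0.496580; V(3,1) = max -> 0.510873
  V(3,2) = exp(-r*dt) * [p*0.130000 + (1-p)*0.000000] = 0.058106; exercise = 0.000000; V(3,2) = max -> 0.058106
  V(3,3) = exp(-r*dt) * [p*0.000000 + (1-p)*0.000000] = 0.000000; exercise = 0.000000; V(3,3) = max -> 0.000000
  V(2,0) = exp(-r*dt) * [p*1.655352 + (1-p)*0.510873] = 1.014819; exercise = 0.986446; V(2,0) = max -> 1.014819
  V(2,1) = exp(-r*dt) * [p*0.510873 + (1-p)*0.058106] = 0.259616; exercise = 0.130000; V(2,1) = max -> 0.259616
  V(2,2) = exp(-r*dt) * [p*0.058106 + (1-p)*0.000000] = 0.025972; exercise = 0.000000; V(2,2) = max -> 0.025972
  V(1,0) = exp(-r*dt) * [p*1.014819 + (1-p)*0.259616] = 0.593306; exercise = 0.496580; V(1,0) = max -> 0.593306
  V(1,1) = exp(-r*dt) * [p*0.259616 + (1-p)*0.025972] = 0.130018; exercise = 0.000000; V(1,1) = max -> 0.130018
  V(0,0) = exp(-r*dt) * [p*0.593306 + (1-p)*0.130018] = 0.335159; exercise = 0.130000; V(0,0) = max -> 0.335159

Answer: Price = V(0,0) = 0.3352


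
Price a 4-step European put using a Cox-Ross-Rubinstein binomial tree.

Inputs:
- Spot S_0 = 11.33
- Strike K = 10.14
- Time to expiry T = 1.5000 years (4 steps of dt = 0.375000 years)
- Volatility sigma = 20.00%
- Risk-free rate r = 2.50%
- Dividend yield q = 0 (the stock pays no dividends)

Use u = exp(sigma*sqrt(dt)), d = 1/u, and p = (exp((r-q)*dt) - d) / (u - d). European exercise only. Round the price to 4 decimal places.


Answer: Price = V(0,0) = 0.4775

Derivation:
dt = T/N = 0.375000
u = exp(sigma*sqrt(dt)) = 1.130290; d = 1/u = 0.884728
p = (exp((r-q)*dt) - d) / (u - d) = 0.507777
Discount per step: exp(-r*dt) = 0.990669
Stock lattice S(k, i) with i counting down-moves:
  k=0: S(0,0) = 11.3300
  k=1: S(1,0) = 12.8062; S(1,1) = 10.0240
  k=2: S(2,0) = 14.4747; S(2,1) = 11.3300; S(2,2) = 8.8685
  k=3: S(3,0) = 16.3606; S(3,1) = 12.8062; S(3,2) = 10.0240; S(3,3) = 7.8462
  k=4: S(4,0) = 18.4923; S(4,1) = 14.4747; S(4,2) = 11.3300; S(4,3) = 8.8685; S(4,4) = 6.9418
Terminal payoffs V(N, i) = max(K - S_T, 0):
  V(4,0) = 0.000000; V(4,1) = 0.000000; V(4,2) = 0.000000; V(4,3) = 1.271505; V(4,4) = 3.198235
Backward induction: V(k, i) = exp(-r*dt) * [p * V(k+1, i) + (1-p) * V(k+1, i+1)].
  V(3,0) = exp(-r*dt) * [p*0.000000 + (1-p)*0.000000] = 0.000000
  V(3,1) = exp(-r*dt) * [p*0.000000 + (1-p)*0.000000] = 0.000000
  V(3,2) = exp(-r*dt) * [p*0.000000 + (1-p)*1.271505] = 0.620024
  V(3,3) = exp(-r*dt) * [p*1.271505 + (1-p)*3.198235] = 2.199172
  V(2,0) = exp(-r*dt) * [p*0.000000 + (1-p)*0.000000] = 0.000000
  V(2,1) = exp(-r*dt) * [p*0.000000 + (1-p)*0.620024] = 0.302342
  V(2,2) = exp(-r*dt) * [p*0.620024 + (1-p)*2.199172] = 1.384278
  V(1,0) = exp(-r*dt) * [p*0.000000 + (1-p)*0.302342] = 0.147431
  V(1,1) = exp(-r*dt) * [p*0.302342 + (1-p)*1.384278] = 0.827106
  V(0,0) = exp(-r*dt) * [p*0.147431 + (1-p)*0.827106] = 0.477485


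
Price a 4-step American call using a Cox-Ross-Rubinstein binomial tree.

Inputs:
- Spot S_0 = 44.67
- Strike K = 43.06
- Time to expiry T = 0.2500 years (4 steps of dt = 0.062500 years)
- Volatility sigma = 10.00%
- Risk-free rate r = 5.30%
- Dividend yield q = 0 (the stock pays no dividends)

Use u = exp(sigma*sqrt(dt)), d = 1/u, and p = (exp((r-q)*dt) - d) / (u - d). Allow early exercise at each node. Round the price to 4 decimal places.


Answer: Price = V(0,0) = 2.3814

Derivation:
dt = T/N = 0.062500
u = exp(sigma*sqrt(dt)) = 1.025315; d = 1/u = 0.975310
p = (exp((r-q)*dt) - d) / (u - d) = 0.560103
Discount per step: exp(-r*dt) = 0.996693
Stock lattice S(k, i) with i counting down-moves:
  k=0: S(0,0) = 44.6700
  k=1: S(1,0) = 45.8008; S(1,1) = 43.5671
  k=2: S(2,0) = 46.9603; S(2,1) = 44.6700; S(2,2) = 42.4914
  k=3: S(3,0) = 48.1491; S(3,1) = 45.8008; S(3,2) = 43.5671; S(3,3) = 41.4423
  k=4: S(4,0) = 49.3680; S(4,1) = 46.9603; S(4,2) = 44.6700; S(4,3) = 42.4914; S(4,4) = 40.4191
Terminal payoffs V(N, i) = max(S_T - K, 0):
  V(4,0) = 6.307985; V(4,1) = 3.900280; V(4,2) = 1.610000; V(4,3) = 0.000000; V(4,4) = 0.000000
Backward induction: V(k, i) = exp(-r*dt) * [p * V(k+1, i) + (1-p) * V(k+1, i+1)]; then take max(V_cont, immediate exercise) for American.
  V(3,0) = exp(-r*dt) * [p*6.307985 + (1-p)*3.900280] = 5.231485; exercise = 5.089085; V(3,0) = max -> 5.231485
  V(3,1) = exp(-r*dt) * [p*3.900280 + (1-p)*1.610000] = 2.883227; exercise = 2.740826; V(3,1) = max -> 2.883227
  V(3,2) = exp(-r*dt) * [p*1.610000 + (1-p)*0.000000] = 0.898784; exercise = 0.507094; V(3,2) = max -> 0.898784
  V(3,3) = exp(-r*dt) * [p*0.000000 + (1-p)*0.000000] = 0.000000; exercise = 0.000000; V(3,3) = max -> 0.000000
  V(2,0) = exp(-r*dt) * [p*5.231485 + (1-p)*2.883227] = 4.184609; exercise = 3.900280; V(2,0) = max -> 4.184609
  V(2,1) = exp(-r*dt) * [p*2.883227 + (1-p)*0.898784] = 2.003629; exercise = 1.610000; V(2,1) = max -> 2.003629
  V(2,2) = exp(-r*dt) * [p*0.898784 + (1-p)*0.000000] = 0.501747; exercise = 0.000000; V(2,2) = max -> 0.501747
  V(1,0) = exp(-r*dt) * [p*4.184609 + (1-p)*2.003629] = 3.214537; exercise = 2.740826; V(1,0) = max -> 3.214537
  V(1,1) = exp(-r*dt) * [p*2.003629 + (1-p)*0.501747] = 1.338515; exercise = 0.507094; V(1,1) = max -> 1.338515
  V(0,0) = exp(-r*dt) * [p*3.214537 + (1-p)*1.338515] = 2.381380; exercise = 1.610000; V(0,0) = max -> 2.381380


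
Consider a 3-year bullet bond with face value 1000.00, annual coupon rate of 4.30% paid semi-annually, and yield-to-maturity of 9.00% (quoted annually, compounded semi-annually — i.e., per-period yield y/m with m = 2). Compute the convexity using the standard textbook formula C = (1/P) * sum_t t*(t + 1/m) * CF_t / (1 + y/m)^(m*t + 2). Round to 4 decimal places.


Coupon per period c = face * coupon_rate / m = 21.500000
Periods per year m = 2; per-period yield y/m = 0.045000
Number of cashflows N = 6
Cashflows (t years, CF_t, discount factor 1/(1+y/m)^(m*t), PV):
  t = 0.5000: CF_t = 21.500000, DF = 0.956938, PV = 20.574163
  t = 1.0000: CF_t = 21.500000, DF = 0.915730, PV = 19.688194
  t = 1.5000: CF_t = 21.500000, DF = 0.876297, PV = 18.840377
  t = 2.0000: CF_t = 21.500000, DF = 0.838561, PV = 18.029069
  t = 2.5000: CF_t = 21.500000, DF = 0.802451, PV = 17.252697
  t = 3.0000: CF_t = 1021.500000, DF = 0.767896, PV = 784.405497
Price P = sum_t PV_t = 878.789997
Convexity numerator sum_t t*(t + 1/m) * CF_t / (1+y/m)^(m*t + 2):
  t = 0.5000: term = 9.420188
  t = 1.0000: term = 27.043603
  t = 1.5000: term = 51.758092
  t = 2.0000: term = 82.548792
  t = 2.5000: term = 118.491089
  t = 3.0000: term = 7542.187876
Convexity = (1/P) * sum = 7831.449641 / 878.789997 = 8.911628

Answer: Convexity = 8.9116


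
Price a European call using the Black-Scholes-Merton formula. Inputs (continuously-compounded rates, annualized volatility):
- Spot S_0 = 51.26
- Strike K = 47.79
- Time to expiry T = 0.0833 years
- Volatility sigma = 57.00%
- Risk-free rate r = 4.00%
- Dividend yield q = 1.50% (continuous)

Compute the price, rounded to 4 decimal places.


d1 = (ln(S/K) + (r - q + 0.5*sigma^2) * T) / (sigma * sqrt(T)) = 0.52098897
d2 = d1 - sigma * sqrt(T) = 0.35647706
exp(-rT) = 0.99667354; exp(-qT) = 0.99875128
C = S_0 * exp(-qT) * N(d1) - K * exp(-rT) * N(d2)
N(d1) = 0.69881277; N(d2) = 0.63925834
C = 51.2600 * 0.99875128 * 0.69881277 - 47.7900 * 0.99667354 * 0.63925834 = 5.3279

Answer: Price = 5.3279


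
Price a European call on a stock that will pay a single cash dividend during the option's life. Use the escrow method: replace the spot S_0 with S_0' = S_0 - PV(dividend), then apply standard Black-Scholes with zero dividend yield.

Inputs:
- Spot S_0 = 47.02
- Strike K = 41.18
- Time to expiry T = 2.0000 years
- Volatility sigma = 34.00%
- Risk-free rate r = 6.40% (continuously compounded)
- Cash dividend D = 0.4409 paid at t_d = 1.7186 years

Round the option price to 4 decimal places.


PV(D) = D * exp(-r * t_d) = 0.4409 * 0.89584274 = 0.39497706
S_0' = S_0 - PV(D) = 47.0200 - 0.39497706 = 46.62502294
d1 = (ln(S_0'/K) + (r + sigma^2/2)*T) / (sigma*sqrt(T)) = 0.76489127
d2 = d1 - sigma*sqrt(T) = 0.28405866
exp(-rT) = 0.87985338
N(d1) = 0.77783185; N(d2) = 0.61181729
C = S_0' * N(d1) - K * exp(-rT) * N(d2) = 46.62502294 * 0.77783185 - 41.1800 * 0.87985338 * 0.61181729 = 14.0988

Answer: Price = 14.0988


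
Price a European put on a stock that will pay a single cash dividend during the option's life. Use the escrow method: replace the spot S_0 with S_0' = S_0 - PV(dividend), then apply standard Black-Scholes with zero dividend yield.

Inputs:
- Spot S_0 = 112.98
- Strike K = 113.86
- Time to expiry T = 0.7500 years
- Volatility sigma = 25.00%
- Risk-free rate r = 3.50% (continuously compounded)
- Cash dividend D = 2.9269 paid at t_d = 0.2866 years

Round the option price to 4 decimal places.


Answer: Price = 9.9449

Derivation:
PV(D) = D * exp(-r * t_d) = 2.9269 * 0.99001914 = 2.89768703
S_0' = S_0 - PV(D) = 112.9800 - 2.89768703 = 110.08231297
d1 = (ln(S_0'/K) + (r + sigma^2/2)*T) / (sigma*sqrt(T)) = 0.07365263
d2 = d1 - sigma*sqrt(T) = -0.14285372
exp(-rT) = 0.97409154
N(-d1) = 0.47064340; N(-d2) = 0.55679715
P = K * exp(-rT) * N(-d2) - S_0' * N(-d1) = 113.8600 * 0.97409154 * 0.55679715 - 110.08231297 * 0.47064340 = 9.9449


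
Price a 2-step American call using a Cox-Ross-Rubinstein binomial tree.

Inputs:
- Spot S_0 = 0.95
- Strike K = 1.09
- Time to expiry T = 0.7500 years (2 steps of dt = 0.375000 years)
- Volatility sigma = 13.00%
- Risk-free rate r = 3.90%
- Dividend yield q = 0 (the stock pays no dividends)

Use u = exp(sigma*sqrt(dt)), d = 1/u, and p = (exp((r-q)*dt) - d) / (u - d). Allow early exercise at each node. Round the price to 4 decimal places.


Answer: Price = V(0,0) = 0.0076

Derivation:
dt = T/N = 0.375000
u = exp(sigma*sqrt(dt)) = 1.082863; d = 1/u = 0.923478
p = (exp((r-q)*dt) - d) / (u - d) = 0.572542
Discount per step: exp(-r*dt) = 0.985481
Stock lattice S(k, i) with i counting down-moves:
  k=0: S(0,0) = 0.9500
  k=1: S(1,0) = 1.0287; S(1,1) = 0.8773
  k=2: S(2,0) = 1.1140; S(2,1) = 0.9500; S(2,2) = 0.8102
Terminal payoffs V(N, i) = max(S_T - K, 0):
  V(2,0) = 0.023963; V(2,1) = 0.000000; V(2,2) = 0.000000
Backward induction: V(k, i) = exp(-r*dt) * [p * V(k+1, i) + (1-p) * V(k+1, i+1)]; then take max(V_cont, immediate exercise) for American.
  V(1,0) = exp(-r*dt) * [p*0.023963 + (1-p)*0.000000] = 0.013520; exercise = 0.000000; V(1,0) = max -> 0.013520
  V(1,1) = exp(-r*dt) * [p*0.000000 + (1-p)*0.000000] = 0.000000; exercise = 0.000000; V(1,1) = max -> 0.000000
  V(0,0) = exp(-r*dt) * [p*0.013520 + (1-p)*0.000000] = 0.007629; exercise = 0.000000; V(0,0) = max -> 0.007629


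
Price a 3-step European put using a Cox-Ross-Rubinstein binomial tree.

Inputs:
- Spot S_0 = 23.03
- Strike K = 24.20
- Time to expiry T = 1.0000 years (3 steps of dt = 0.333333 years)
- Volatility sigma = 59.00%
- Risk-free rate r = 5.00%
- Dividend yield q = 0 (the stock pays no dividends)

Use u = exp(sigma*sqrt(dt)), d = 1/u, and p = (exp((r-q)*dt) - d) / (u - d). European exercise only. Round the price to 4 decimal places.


Answer: Price = V(0,0) = 5.7393

Derivation:
dt = T/N = 0.333333
u = exp(sigma*sqrt(dt)) = 1.405842; d = 1/u = 0.711317
p = (exp((r-q)*dt) - d) / (u - d) = 0.439853
Discount per step: exp(-r*dt) = 0.983471
Stock lattice S(k, i) with i counting down-moves:
  k=0: S(0,0) = 23.0300
  k=1: S(1,0) = 32.3765; S(1,1) = 16.3816
  k=2: S(2,0) = 45.5163; S(2,1) = 23.0300; S(2,2) = 11.6525
  k=3: S(3,0) = 63.9888; S(3,1) = 32.3765; S(3,2) = 16.3816; S(3,3) = 8.2887
Terminal payoffs V(N, i) = max(K - S_T, 0):
  V(3,0) = 0.000000; V(3,1) = 0.000000; V(3,2) = 7.818362; V(3,3) = 15.911345
Backward induction: V(k, i) = exp(-r*dt) * [p * V(k+1, i) + (1-p) * V(k+1, i+1)].
  V(2,0) = exp(-r*dt) * [p*0.000000 + (1-p)*0.000000] = 0.000000
  V(2,1) = exp(-r*dt) * [p*0.000000 + (1-p)*7.818362] = 4.307045
  V(2,2) = exp(-r*dt) * [p*7.818362 + (1-p)*15.911345] = 12.147467
  V(1,0) = exp(-r*dt) * [p*0.000000 + (1-p)*4.307045] = 2.372702
  V(1,1) = exp(-r*dt) * [p*4.307045 + (1-p)*12.147467] = 8.555054
  V(0,0) = exp(-r*dt) * [p*2.372702 + (1-p)*8.555054] = 5.739271


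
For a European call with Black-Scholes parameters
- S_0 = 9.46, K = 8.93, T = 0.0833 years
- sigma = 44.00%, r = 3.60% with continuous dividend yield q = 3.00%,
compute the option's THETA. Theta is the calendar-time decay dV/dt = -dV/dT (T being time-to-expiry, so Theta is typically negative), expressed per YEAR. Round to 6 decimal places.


d1 = 0.5214455161; d2 = 0.3944538628
phi(d1) = 0.3482302966; exp(-qT) = 0.9975041199; exp(-rT) = 0.9970056919
Theta = -S*exp(-qT)*phi(d1)*sigma/(2*sqrt(T)) - r*K*exp(-rT)*N(d2) + q*S*exp(-qT)*N(d1)
N(d1) = 0.6989717745; N(d2) = 0.6533770081; sqrt(T) = 0.2886173938
Term 1 = -9.4600 * 0.9975041199 * 0.3482302966 * 0.4400 / (2 * 0.2886173938) = -2.5047971897
Term 2 = -0.0360 * 8.9300 * 0.9970056919 * 0.6533770081 = -0.2094186932
Term 3 = 0.0300 * 9.4600 * 0.9975041199 * 0.6989717745 = 0.1978730864
Theta = -2.5047971897 + (-0.2094186932) + (0.1978730864) = -2.516343

Answer: Theta = -2.516343


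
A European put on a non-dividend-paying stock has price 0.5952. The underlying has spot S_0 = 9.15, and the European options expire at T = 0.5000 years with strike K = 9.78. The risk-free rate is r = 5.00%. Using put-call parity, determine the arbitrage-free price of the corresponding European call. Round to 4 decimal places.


Answer: Call price = 0.2067

Derivation:
Put-call parity: C - P = S_0 * exp(-qT) - K * exp(-rT).
S_0 * exp(-qT) = 9.1500 * 1.00000000 = 9.15000000
K * exp(-rT) = 9.7800 * 0.97530991 = 9.53853094
C = P + S*exp(-qT) - K*exp(-rT)
C = 0.5952 + 9.15000000 - 9.53853094 = 0.2067


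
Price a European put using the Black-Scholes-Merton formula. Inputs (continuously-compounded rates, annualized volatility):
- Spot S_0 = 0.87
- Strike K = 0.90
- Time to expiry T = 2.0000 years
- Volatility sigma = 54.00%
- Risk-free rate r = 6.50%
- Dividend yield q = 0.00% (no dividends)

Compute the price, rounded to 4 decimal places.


Answer: Price = 0.2089

Derivation:
d1 = (ln(S/K) + (r - q + 0.5*sigma^2) * T) / (sigma * sqrt(T)) = 0.50767445
d2 = d1 - sigma * sqrt(T) = -0.25600088
exp(-rT) = 0.87809543; exp(-qT) = 1.00000000
P = K * exp(-rT) * N(-d2) - S_0 * exp(-qT) * N(-d1)
N(-d1) = 0.30584084; N(-d2) = 0.60102492
P = 0.9000 * 0.87809543 * 0.60102492 - 0.8700 * 1.00000000 * 0.30584084 = 0.2089


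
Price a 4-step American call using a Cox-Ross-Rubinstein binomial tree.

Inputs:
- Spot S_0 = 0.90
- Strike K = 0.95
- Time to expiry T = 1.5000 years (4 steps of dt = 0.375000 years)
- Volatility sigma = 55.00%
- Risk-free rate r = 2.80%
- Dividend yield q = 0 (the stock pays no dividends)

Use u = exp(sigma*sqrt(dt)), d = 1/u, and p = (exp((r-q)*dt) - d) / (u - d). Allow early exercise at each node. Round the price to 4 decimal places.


Answer: Price = V(0,0) = 0.2270

Derivation:
dt = T/N = 0.375000
u = exp(sigma*sqrt(dt)) = 1.400466; d = 1/u = 0.714048
p = (exp((r-q)*dt) - d) / (u - d) = 0.431963
Discount per step: exp(-r*dt) = 0.989555
Stock lattice S(k, i) with i counting down-moves:
  k=0: S(0,0) = 0.9000
  k=1: S(1,0) = 1.2604; S(1,1) = 0.6426
  k=2: S(2,0) = 1.7652; S(2,1) = 0.9000; S(2,2) = 0.4589
  k=3: S(3,0) = 2.4721; S(3,1) = 1.2604; S(3,2) = 0.6426; S(3,3) = 0.3277
  k=4: S(4,0) = 3.4620; S(4,1) = 1.7652; S(4,2) = 0.9000; S(4,3) = 0.4589; S(4,4) = 0.2340
Terminal payoffs V(N, i) = max(S_T - K, 0):
  V(4,0) = 2.512043; V(4,1) = 0.815174; V(4,2) = 0.000000; V(4,3) = 0.000000; V(4,4) = 0.000000
Backward induction: V(k, i) = exp(-r*dt) * [p * V(k+1, i) + (1-p) * V(k+1, i+1)]; then take max(V_cont, immediate exercise) for American.
  V(3,0) = exp(-r*dt) * [p*2.512043 + (1-p)*0.815174] = 1.531988; exercise = 1.522065; V(3,0) = max -> 1.531988
  V(3,1) = exp(-r*dt) * [p*0.815174 + (1-p)*0.000000] = 0.348447; exercise = 0.310419; V(3,1) = max -> 0.348447
  V(3,2) = exp(-r*dt) * [p*0.000000 + (1-p)*0.000000] = 0.000000; exercise = 0.000000; V(3,2) = max -> 0.000000
  V(3,3) = exp(-r*dt) * [p*0.000000 + (1-p)*0.000000] = 0.000000; exercise = 0.000000; V(3,3) = max -> 0.000000
  V(2,0) = exp(-r*dt) * [p*1.531988 + (1-p)*0.348447] = 0.850714; exercise = 0.815174; V(2,0) = max -> 0.850714
  V(2,1) = exp(-r*dt) * [p*0.348447 + (1-p)*0.000000] = 0.148944; exercise = 0.000000; V(2,1) = max -> 0.148944
  V(2,2) = exp(-r*dt) * [p*0.000000 + (1-p)*0.000000] = 0.000000; exercise = 0.000000; V(2,2) = max -> 0.000000
  V(1,0) = exp(-r*dt) * [p*0.850714 + (1-p)*0.148944] = 0.447361; exercise = 0.310419; V(1,0) = max -> 0.447361
  V(1,1) = exp(-r*dt) * [p*0.148944 + (1-p)*0.000000] = 0.063666; exercise = 0.000000; V(1,1) = max -> 0.063666
  V(0,0) = exp(-r*dt) * [p*0.447361 + (1-p)*0.063666] = 0.227012; exercise = 0.000000; V(0,0) = max -> 0.227012


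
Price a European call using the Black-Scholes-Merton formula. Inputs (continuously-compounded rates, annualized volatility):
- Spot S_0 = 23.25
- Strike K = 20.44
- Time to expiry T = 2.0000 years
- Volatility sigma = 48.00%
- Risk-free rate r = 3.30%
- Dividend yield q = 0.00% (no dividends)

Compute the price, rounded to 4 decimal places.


d1 = (ln(S/K) + (r - q + 0.5*sigma^2) * T) / (sigma * sqrt(T)) = 0.62639550
d2 = d1 - sigma * sqrt(T) = -0.05242701
exp(-rT) = 0.93613086; exp(-qT) = 1.00000000
C = S_0 * exp(-qT) * N(d1) - K * exp(-rT) * N(d2)
N(d1) = 0.73447222; N(d2) = 0.47909423
C = 23.2500 * 1.00000000 * 0.73447222 - 20.4400 * 0.93613086 * 0.47909423 = 7.9092

Answer: Price = 7.9092


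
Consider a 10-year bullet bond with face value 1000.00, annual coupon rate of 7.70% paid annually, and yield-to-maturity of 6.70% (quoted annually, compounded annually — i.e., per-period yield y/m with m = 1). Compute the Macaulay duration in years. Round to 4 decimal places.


Coupon per period c = face * coupon_rate / m = 77.000000
Periods per year m = 1; per-period yield y/m = 0.067000
Number of cashflows N = 10
Cashflows (t years, CF_t, discount factor 1/(1+y/m)^(m*t), PV):
  t = 1.0000: CF_t = 77.000000, DF = 0.937207, PV = 72.164948
  t = 2.0000: CF_t = 77.000000, DF = 0.878357, PV = 67.633504
  t = 3.0000: CF_t = 77.000000, DF = 0.823203, PV = 63.386601
  t = 4.0000: CF_t = 77.000000, DF = 0.771511, PV = 59.406374
  t = 5.0000: CF_t = 77.000000, DF = 0.723066, PV = 55.676077
  t = 6.0000: CF_t = 77.000000, DF = 0.677663, PV = 52.180016
  t = 7.0000: CF_t = 77.000000, DF = 0.635110, PV = 48.903483
  t = 8.0000: CF_t = 77.000000, DF = 0.595230, PV = 45.832692
  t = 9.0000: CF_t = 77.000000, DF = 0.557854, PV = 42.954726
  t = 10.0000: CF_t = 1077.000000, DF = 0.522824, PV = 563.081824
Price P = sum_t PV_t = 1071.220246
Macaulay numerator sum_t t * PV_t:
  t * PV_t at t = 1.0000: 72.164948
  t * PV_t at t = 2.0000: 135.267007
  t * PV_t at t = 3.0000: 190.159804
  t * PV_t at t = 4.0000: 237.625497
  t * PV_t at t = 5.0000: 278.380386
  t * PV_t at t = 6.0000: 313.080096
  t * PV_t at t = 7.0000: 342.324379
  t * PV_t at t = 8.0000: 366.661539
  t * PV_t at t = 9.0000: 386.592532
  t * PV_t at t = 10.0000: 5630.818244
Macaulay duration D = (sum_t t * PV_t) / P = 7953.074433 / 1071.220246 = 7.424313

Answer: Macaulay duration = 7.4243 years


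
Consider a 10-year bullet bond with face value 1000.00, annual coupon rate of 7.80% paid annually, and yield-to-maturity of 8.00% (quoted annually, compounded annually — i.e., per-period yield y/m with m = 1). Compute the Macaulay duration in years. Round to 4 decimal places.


Answer: Macaulay duration = 7.2792 years

Derivation:
Coupon per period c = face * coupon_rate / m = 78.000000
Periods per year m = 1; per-period yield y/m = 0.080000
Number of cashflows N = 10
Cashflows (t years, CF_t, discount factor 1/(1+y/m)^(m*t), PV):
  t = 1.0000: CF_t = 78.000000, DF = 0.925926, PV = 72.222222
  t = 2.0000: CF_t = 78.000000, DF = 0.857339, PV = 66.872428
  t = 3.0000: CF_t = 78.000000, DF = 0.793832, PV = 61.918915
  t = 4.0000: CF_t = 78.000000, DF = 0.735030, PV = 57.332329
  t = 5.0000: CF_t = 78.000000, DF = 0.680583, PV = 53.085489
  t = 6.0000: CF_t = 78.000000, DF = 0.630170, PV = 49.153231
  t = 7.0000: CF_t = 78.000000, DF = 0.583490, PV = 45.512251
  t = 8.0000: CF_t = 78.000000, DF = 0.540269, PV = 42.140973
  t = 9.0000: CF_t = 78.000000, DF = 0.500249, PV = 39.019419
  t = 10.0000: CF_t = 1078.000000, DF = 0.463193, PV = 499.322580
Price P = sum_t PV_t = 986.579837
Macaulay numerator sum_t t * PV_t:
  t * PV_t at t = 1.0000: 72.222222
  t * PV_t at t = 2.0000: 133.744856
  t * PV_t at t = 3.0000: 185.756744
  t * PV_t at t = 4.0000: 229.329314
  t * PV_t at t = 5.0000: 265.427447
  t * PV_t at t = 6.0000: 294.919385
  t * PV_t at t = 7.0000: 318.585756
  t * PV_t at t = 8.0000: 337.127784
  t * PV_t at t = 9.0000: 351.174775
  t * PV_t at t = 10.0000: 4993.225802
Macaulay duration D = (sum_t t * PV_t) / P = 7181.514085 / 986.579837 = 7.279202


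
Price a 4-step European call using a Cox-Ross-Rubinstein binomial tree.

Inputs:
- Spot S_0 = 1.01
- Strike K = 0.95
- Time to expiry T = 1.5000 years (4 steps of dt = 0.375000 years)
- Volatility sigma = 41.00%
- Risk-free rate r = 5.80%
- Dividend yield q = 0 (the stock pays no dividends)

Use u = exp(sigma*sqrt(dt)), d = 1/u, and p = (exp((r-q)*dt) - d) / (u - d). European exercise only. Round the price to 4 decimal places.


Answer: Price = V(0,0) = 0.2613

Derivation:
dt = T/N = 0.375000
u = exp(sigma*sqrt(dt)) = 1.285404; d = 1/u = 0.777966
p = (exp((r-q)*dt) - d) / (u - d) = 0.480891
Discount per step: exp(-r*dt) = 0.978485
Stock lattice S(k, i) with i counting down-moves:
  k=0: S(0,0) = 1.0100
  k=1: S(1,0) = 1.2983; S(1,1) = 0.7857
  k=2: S(2,0) = 1.6688; S(2,1) = 1.0100; S(2,2) = 0.6113
  k=3: S(3,0) = 2.1451; S(3,1) = 1.2983; S(3,2) = 0.7857; S(3,3) = 0.4756
  k=4: S(4,0) = 2.7573; S(4,1) = 1.6688; S(4,2) = 1.0100; S(4,3) = 0.6113; S(4,4) = 0.3700
Terminal payoffs V(N, i) = max(S_T - K, 0):
  V(4,0) = 1.807270; V(4,1) = 0.718785; V(4,2) = 0.060000; V(4,3) = 0.000000; V(4,4) = 0.000000
Backward induction: V(k, i) = exp(-r*dt) * [p * V(k+1, i) + (1-p) * V(k+1, i+1)].
  V(3,0) = exp(-r*dt) * [p*1.807270 + (1-p)*0.718785] = 1.215501
  V(3,1) = exp(-r*dt) * [p*0.718785 + (1-p)*0.060000] = 0.368697
  V(3,2) = exp(-r*dt) * [p*0.060000 + (1-p)*0.000000] = 0.028233
  V(3,3) = exp(-r*dt) * [p*0.000000 + (1-p)*0.000000] = 0.000000
  V(2,0) = exp(-r*dt) * [p*1.215501 + (1-p)*0.368697] = 0.759224
  V(2,1) = exp(-r*dt) * [p*0.368697 + (1-p)*0.028233] = 0.187829
  V(2,2) = exp(-r*dt) * [p*0.028233 + (1-p)*0.000000] = 0.013285
  V(1,0) = exp(-r*dt) * [p*0.759224 + (1-p)*0.187829] = 0.452655
  V(1,1) = exp(-r*dt) * [p*0.187829 + (1-p)*0.013285] = 0.095130
  V(0,0) = exp(-r*dt) * [p*0.452655 + (1-p)*0.095130] = 0.261315
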